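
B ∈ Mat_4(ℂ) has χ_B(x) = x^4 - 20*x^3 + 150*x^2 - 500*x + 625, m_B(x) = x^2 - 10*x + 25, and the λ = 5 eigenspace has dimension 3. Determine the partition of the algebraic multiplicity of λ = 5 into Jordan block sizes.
Block sizes for λ = 5: [2, 1, 1]

Step 1 — from the characteristic polynomial, algebraic multiplicity of λ = 5 is 4. From dim ker(B − (5)·I) = 3, there are exactly 3 Jordan blocks for λ = 5.
Step 2 — from the minimal polynomial, the factor (x − 5)^2 tells us the largest block for λ = 5 has size 2.
Step 3 — with total size 4, 3 blocks, and largest block 2, the block sizes (in nonincreasing order) are [2, 1, 1].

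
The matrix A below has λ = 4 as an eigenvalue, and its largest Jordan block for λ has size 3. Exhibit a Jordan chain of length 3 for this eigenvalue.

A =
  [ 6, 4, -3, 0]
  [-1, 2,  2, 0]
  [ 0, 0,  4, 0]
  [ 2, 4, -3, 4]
A Jordan chain for λ = 4 of length 3:
v_1 = (2, -1, 0, 2)ᵀ
v_2 = (-3, 2, 0, -3)ᵀ
v_3 = (0, 0, 1, 0)ᵀ

Let N = A − (4)·I. We want v_3 with N^3 v_3 = 0 but N^2 v_3 ≠ 0; then v_{j-1} := N · v_j for j = 3, …, 2.

Pick v_3 = (0, 0, 1, 0)ᵀ.
Then v_2 = N · v_3 = (-3, 2, 0, -3)ᵀ.
Then v_1 = N · v_2 = (2, -1, 0, 2)ᵀ.

Sanity check: (A − (4)·I) v_1 = (0, 0, 0, 0)ᵀ = 0. ✓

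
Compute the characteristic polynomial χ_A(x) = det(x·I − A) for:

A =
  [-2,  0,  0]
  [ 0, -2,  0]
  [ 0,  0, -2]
x^3 + 6*x^2 + 12*x + 8

Expanding det(x·I − A) (e.g. by cofactor expansion or by noting that A is similar to its Jordan form J, which has the same characteristic polynomial as A) gives
  χ_A(x) = x^3 + 6*x^2 + 12*x + 8
which factors as (x + 2)^3. The eigenvalues (with algebraic multiplicities) are λ = -2 with multiplicity 3.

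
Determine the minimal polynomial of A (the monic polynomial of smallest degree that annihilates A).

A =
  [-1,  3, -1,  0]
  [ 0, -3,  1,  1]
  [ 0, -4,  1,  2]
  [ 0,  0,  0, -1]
x^3 + 3*x^2 + 3*x + 1

The characteristic polynomial is χ_A(x) = (x + 1)^4, so the eigenvalues are known. The minimal polynomial is
  m_A(x) = Π_λ (x − λ)^{k_λ}
where k_λ is the size of the *largest* Jordan block for λ (equivalently, the smallest k with (A − λI)^k v = 0 for every generalised eigenvector v of λ).

  λ = -1: largest Jordan block has size 3, contributing (x + 1)^3

So m_A(x) = (x + 1)^3 = x^3 + 3*x^2 + 3*x + 1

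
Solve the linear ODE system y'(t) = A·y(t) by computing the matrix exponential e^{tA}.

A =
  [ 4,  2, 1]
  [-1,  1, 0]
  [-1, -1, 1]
e^{tA} =
  [t^2*exp(2*t)/2 + 2*t*exp(2*t) + exp(2*t), t^2*exp(2*t)/2 + 2*t*exp(2*t), t^2*exp(2*t)/2 + t*exp(2*t)]
  [-t^2*exp(2*t)/2 - t*exp(2*t), -t^2*exp(2*t)/2 - t*exp(2*t) + exp(2*t), -t^2*exp(2*t)/2]
  [-t*exp(2*t), -t*exp(2*t), -t*exp(2*t) + exp(2*t)]

Strategy: write A = P · J · P⁻¹ where J is a Jordan canonical form, so e^{tA} = P · e^{tJ} · P⁻¹, and e^{tJ} can be computed block-by-block.

A has Jordan form
J =
  [2, 1, 0]
  [0, 2, 1]
  [0, 0, 2]
(up to reordering of blocks).

Per-block formulas:
  For a 3×3 Jordan block J_3(2): exp(t · J_3(2)) = e^(2t)·(I + t·N + (t^2/2)·N^2), where N is the 3×3 nilpotent shift.

After assembling e^{tJ} and conjugating by P, we get:

e^{tA} =
  [t^2*exp(2*t)/2 + 2*t*exp(2*t) + exp(2*t), t^2*exp(2*t)/2 + 2*t*exp(2*t), t^2*exp(2*t)/2 + t*exp(2*t)]
  [-t^2*exp(2*t)/2 - t*exp(2*t), -t^2*exp(2*t)/2 - t*exp(2*t) + exp(2*t), -t^2*exp(2*t)/2]
  [-t*exp(2*t), -t*exp(2*t), -t*exp(2*t) + exp(2*t)]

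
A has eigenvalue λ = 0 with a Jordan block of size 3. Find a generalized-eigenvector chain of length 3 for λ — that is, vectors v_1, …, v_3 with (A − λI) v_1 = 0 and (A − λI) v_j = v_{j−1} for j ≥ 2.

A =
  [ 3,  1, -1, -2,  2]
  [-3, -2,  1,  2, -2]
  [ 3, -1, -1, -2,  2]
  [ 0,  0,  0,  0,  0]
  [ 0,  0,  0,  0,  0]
A Jordan chain for λ = 0 of length 3:
v_1 = (3, 0, 9, 0, 0)ᵀ
v_2 = (3, -3, 3, 0, 0)ᵀ
v_3 = (1, 0, 0, 0, 0)ᵀ

Let N = A − (0)·I. We want v_3 with N^3 v_3 = 0 but N^2 v_3 ≠ 0; then v_{j-1} := N · v_j for j = 3, …, 2.

Pick v_3 = (1, 0, 0, 0, 0)ᵀ.
Then v_2 = N · v_3 = (3, -3, 3, 0, 0)ᵀ.
Then v_1 = N · v_2 = (3, 0, 9, 0, 0)ᵀ.

Sanity check: (A − (0)·I) v_1 = (0, 0, 0, 0, 0)ᵀ = 0. ✓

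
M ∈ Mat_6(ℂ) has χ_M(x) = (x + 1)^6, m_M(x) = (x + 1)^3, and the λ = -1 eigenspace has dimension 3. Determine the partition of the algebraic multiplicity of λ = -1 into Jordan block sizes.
Block sizes for λ = -1: [3, 2, 1]

Step 1 — from the characteristic polynomial, algebraic multiplicity of λ = -1 is 6. From dim ker(M − (-1)·I) = 3, there are exactly 3 Jordan blocks for λ = -1.
Step 2 — from the minimal polynomial, the factor (x + 1)^3 tells us the largest block for λ = -1 has size 3.
Step 3 — with total size 6, 3 blocks, and largest block 3, the block sizes (in nonincreasing order) are [3, 2, 1].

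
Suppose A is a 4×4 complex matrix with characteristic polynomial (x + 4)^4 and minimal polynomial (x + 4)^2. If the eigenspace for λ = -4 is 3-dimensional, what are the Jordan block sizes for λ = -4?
Block sizes for λ = -4: [2, 1, 1]

Step 1 — from the characteristic polynomial, algebraic multiplicity of λ = -4 is 4. From dim ker(A − (-4)·I) = 3, there are exactly 3 Jordan blocks for λ = -4.
Step 2 — from the minimal polynomial, the factor (x + 4)^2 tells us the largest block for λ = -4 has size 2.
Step 3 — with total size 4, 3 blocks, and largest block 2, the block sizes (in nonincreasing order) are [2, 1, 1].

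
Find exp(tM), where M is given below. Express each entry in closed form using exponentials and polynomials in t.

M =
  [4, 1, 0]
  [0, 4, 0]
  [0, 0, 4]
e^{tM} =
  [exp(4*t), t*exp(4*t), 0]
  [0, exp(4*t), 0]
  [0, 0, exp(4*t)]

Strategy: write M = P · J · P⁻¹ where J is a Jordan canonical form, so e^{tM} = P · e^{tJ} · P⁻¹, and e^{tJ} can be computed block-by-block.

M has Jordan form
J =
  [4, 1, 0]
  [0, 4, 0]
  [0, 0, 4]
(up to reordering of blocks).

Per-block formulas:
  For a 1×1 block at λ = 4: exp(t · [4]) = [e^(4t)].
  For a 2×2 Jordan block J_2(4): exp(t · J_2(4)) = e^(4t)·(I + t·N), where N is the 2×2 nilpotent shift.

After assembling e^{tJ} and conjugating by P, we get:

e^{tM} =
  [exp(4*t), t*exp(4*t), 0]
  [0, exp(4*t), 0]
  [0, 0, exp(4*t)]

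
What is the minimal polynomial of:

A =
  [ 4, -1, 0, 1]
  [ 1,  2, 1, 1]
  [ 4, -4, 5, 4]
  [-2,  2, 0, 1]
x^3 - 9*x^2 + 27*x - 27

The characteristic polynomial is χ_A(x) = (x - 3)^4, so the eigenvalues are known. The minimal polynomial is
  m_A(x) = Π_λ (x − λ)^{k_λ}
where k_λ is the size of the *largest* Jordan block for λ (equivalently, the smallest k with (A − λI)^k v = 0 for every generalised eigenvector v of λ).

  λ = 3: largest Jordan block has size 3, contributing (x − 3)^3

So m_A(x) = (x - 3)^3 = x^3 - 9*x^2 + 27*x - 27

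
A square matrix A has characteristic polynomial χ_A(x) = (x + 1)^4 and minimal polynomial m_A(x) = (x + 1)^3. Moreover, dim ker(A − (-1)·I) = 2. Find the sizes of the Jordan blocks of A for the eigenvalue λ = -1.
Block sizes for λ = -1: [3, 1]

Step 1 — from the characteristic polynomial, algebraic multiplicity of λ = -1 is 4. From dim ker(A − (-1)·I) = 2, there are exactly 2 Jordan blocks for λ = -1.
Step 2 — from the minimal polynomial, the factor (x + 1)^3 tells us the largest block for λ = -1 has size 3.
Step 3 — with total size 4, 2 blocks, and largest block 3, the block sizes (in nonincreasing order) are [3, 1].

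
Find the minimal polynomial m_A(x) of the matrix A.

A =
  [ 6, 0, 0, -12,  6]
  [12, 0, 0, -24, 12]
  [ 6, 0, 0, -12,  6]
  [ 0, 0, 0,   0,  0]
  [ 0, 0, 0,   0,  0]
x^2 - 6*x

The characteristic polynomial is χ_A(x) = x^4*(x - 6), so the eigenvalues are known. The minimal polynomial is
  m_A(x) = Π_λ (x − λ)^{k_λ}
where k_λ is the size of the *largest* Jordan block for λ (equivalently, the smallest k with (A − λI)^k v = 0 for every generalised eigenvector v of λ).

  λ = 0: largest Jordan block has size 1, contributing (x − 0)
  λ = 6: largest Jordan block has size 1, contributing (x − 6)

So m_A(x) = x*(x - 6) = x^2 - 6*x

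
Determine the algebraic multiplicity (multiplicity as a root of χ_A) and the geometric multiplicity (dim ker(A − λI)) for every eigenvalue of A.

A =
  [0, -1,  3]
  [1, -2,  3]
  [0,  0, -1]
λ = -1: alg = 3, geom = 2

Step 1 — factor the characteristic polynomial to read off the algebraic multiplicities:
  χ_A(x) = (x + 1)^3

Step 2 — compute geometric multiplicities via the rank-nullity identity g(λ) = n − rank(A − λI):
  rank(A − (-1)·I) = 1, so dim ker(A − (-1)·I) = n − 1 = 2

Summary:
  λ = -1: algebraic multiplicity = 3, geometric multiplicity = 2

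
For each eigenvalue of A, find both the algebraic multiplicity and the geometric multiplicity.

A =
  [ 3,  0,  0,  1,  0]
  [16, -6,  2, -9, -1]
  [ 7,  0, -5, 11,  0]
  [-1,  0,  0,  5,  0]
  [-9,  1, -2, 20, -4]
λ = -5: alg = 3, geom = 2; λ = 4: alg = 2, geom = 1

Step 1 — factor the characteristic polynomial to read off the algebraic multiplicities:
  χ_A(x) = (x - 4)^2*(x + 5)^3

Step 2 — compute geometric multiplicities via the rank-nullity identity g(λ) = n − rank(A − λI):
  rank(A − (-5)·I) = 3, so dim ker(A − (-5)·I) = n − 3 = 2
  rank(A − (4)·I) = 4, so dim ker(A − (4)·I) = n − 4 = 1

Summary:
  λ = -5: algebraic multiplicity = 3, geometric multiplicity = 2
  λ = 4: algebraic multiplicity = 2, geometric multiplicity = 1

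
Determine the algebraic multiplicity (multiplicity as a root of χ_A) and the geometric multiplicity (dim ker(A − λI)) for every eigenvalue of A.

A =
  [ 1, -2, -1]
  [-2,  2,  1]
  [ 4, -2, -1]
λ = 0: alg = 1, geom = 1; λ = 1: alg = 2, geom = 1

Step 1 — factor the characteristic polynomial to read off the algebraic multiplicities:
  χ_A(x) = x*(x - 1)^2

Step 2 — compute geometric multiplicities via the rank-nullity identity g(λ) = n − rank(A − λI):
  rank(A − (0)·I) = 2, so dim ker(A − (0)·I) = n − 2 = 1
  rank(A − (1)·I) = 2, so dim ker(A − (1)·I) = n − 2 = 1

Summary:
  λ = 0: algebraic multiplicity = 1, geometric multiplicity = 1
  λ = 1: algebraic multiplicity = 2, geometric multiplicity = 1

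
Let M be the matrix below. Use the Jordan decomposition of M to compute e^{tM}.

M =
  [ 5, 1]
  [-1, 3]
e^{tM} =
  [t*exp(4*t) + exp(4*t), t*exp(4*t)]
  [-t*exp(4*t), -t*exp(4*t) + exp(4*t)]

Strategy: write M = P · J · P⁻¹ where J is a Jordan canonical form, so e^{tM} = P · e^{tJ} · P⁻¹, and e^{tJ} can be computed block-by-block.

M has Jordan form
J =
  [4, 1]
  [0, 4]
(up to reordering of blocks).

Per-block formulas:
  For a 2×2 Jordan block J_2(4): exp(t · J_2(4)) = e^(4t)·(I + t·N), where N is the 2×2 nilpotent shift.

After assembling e^{tJ} and conjugating by P, we get:

e^{tM} =
  [t*exp(4*t) + exp(4*t), t*exp(4*t)]
  [-t*exp(4*t), -t*exp(4*t) + exp(4*t)]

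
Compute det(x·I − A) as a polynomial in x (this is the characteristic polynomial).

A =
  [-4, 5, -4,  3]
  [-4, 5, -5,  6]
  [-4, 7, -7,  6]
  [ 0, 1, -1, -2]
x^4 + 8*x^3 + 24*x^2 + 32*x + 16

Expanding det(x·I − A) (e.g. by cofactor expansion or by noting that A is similar to its Jordan form J, which has the same characteristic polynomial as A) gives
  χ_A(x) = x^4 + 8*x^3 + 24*x^2 + 32*x + 16
which factors as (x + 2)^4. The eigenvalues (with algebraic multiplicities) are λ = -2 with multiplicity 4.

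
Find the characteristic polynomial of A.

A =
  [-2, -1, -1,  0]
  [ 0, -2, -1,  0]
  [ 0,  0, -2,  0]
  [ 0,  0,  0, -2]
x^4 + 8*x^3 + 24*x^2 + 32*x + 16

Expanding det(x·I − A) (e.g. by cofactor expansion or by noting that A is similar to its Jordan form J, which has the same characteristic polynomial as A) gives
  χ_A(x) = x^4 + 8*x^3 + 24*x^2 + 32*x + 16
which factors as (x + 2)^4. The eigenvalues (with algebraic multiplicities) are λ = -2 with multiplicity 4.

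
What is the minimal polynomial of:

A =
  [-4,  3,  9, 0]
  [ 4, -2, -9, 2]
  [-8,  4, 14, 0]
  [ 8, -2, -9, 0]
x^3 - 6*x^2 + 12*x - 8

The characteristic polynomial is χ_A(x) = (x - 2)^4, so the eigenvalues are known. The minimal polynomial is
  m_A(x) = Π_λ (x − λ)^{k_λ}
where k_λ is the size of the *largest* Jordan block for λ (equivalently, the smallest k with (A − λI)^k v = 0 for every generalised eigenvector v of λ).

  λ = 2: largest Jordan block has size 3, contributing (x − 2)^3

So m_A(x) = (x - 2)^3 = x^3 - 6*x^2 + 12*x - 8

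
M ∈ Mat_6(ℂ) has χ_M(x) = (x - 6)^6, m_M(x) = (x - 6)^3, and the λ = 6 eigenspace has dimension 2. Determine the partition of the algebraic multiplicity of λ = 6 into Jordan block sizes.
Block sizes for λ = 6: [3, 3]

Step 1 — from the characteristic polynomial, algebraic multiplicity of λ = 6 is 6. From dim ker(M − (6)·I) = 2, there are exactly 2 Jordan blocks for λ = 6.
Step 2 — from the minimal polynomial, the factor (x − 6)^3 tells us the largest block for λ = 6 has size 3.
Step 3 — with total size 6, 2 blocks, and largest block 3, the block sizes (in nonincreasing order) are [3, 3].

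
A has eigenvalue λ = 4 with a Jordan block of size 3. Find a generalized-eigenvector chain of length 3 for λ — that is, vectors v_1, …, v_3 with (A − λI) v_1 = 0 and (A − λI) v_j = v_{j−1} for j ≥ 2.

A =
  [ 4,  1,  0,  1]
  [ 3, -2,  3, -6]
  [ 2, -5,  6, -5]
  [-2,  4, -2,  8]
A Jordan chain for λ = 4 of length 3:
v_1 = (1, 0, -1, 0)ᵀ
v_2 = (0, 3, 2, -2)ᵀ
v_3 = (1, 0, 0, 0)ᵀ

Let N = A − (4)·I. We want v_3 with N^3 v_3 = 0 but N^2 v_3 ≠ 0; then v_{j-1} := N · v_j for j = 3, …, 2.

Pick v_3 = (1, 0, 0, 0)ᵀ.
Then v_2 = N · v_3 = (0, 3, 2, -2)ᵀ.
Then v_1 = N · v_2 = (1, 0, -1, 0)ᵀ.

Sanity check: (A − (4)·I) v_1 = (0, 0, 0, 0)ᵀ = 0. ✓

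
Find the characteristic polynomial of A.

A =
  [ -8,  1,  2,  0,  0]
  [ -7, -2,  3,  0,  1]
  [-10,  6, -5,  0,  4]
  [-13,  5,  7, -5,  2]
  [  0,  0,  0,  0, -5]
x^5 + 25*x^4 + 250*x^3 + 1250*x^2 + 3125*x + 3125

Expanding det(x·I − A) (e.g. by cofactor expansion or by noting that A is similar to its Jordan form J, which has the same characteristic polynomial as A) gives
  χ_A(x) = x^5 + 25*x^4 + 250*x^3 + 1250*x^2 + 3125*x + 3125
which factors as (x + 5)^5. The eigenvalues (with algebraic multiplicities) are λ = -5 with multiplicity 5.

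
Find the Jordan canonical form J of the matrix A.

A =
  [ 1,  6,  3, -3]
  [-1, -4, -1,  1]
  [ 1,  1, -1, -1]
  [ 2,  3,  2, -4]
J_3(-2) ⊕ J_1(-2)

The characteristic polynomial is
  det(x·I − A) = x^4 + 8*x^3 + 24*x^2 + 32*x + 16 = (x + 2)^4

Eigenvalues and multiplicities (the geometric multiplicity of λ is n − rank(A − λI), which equals the number of Jordan blocks for λ):
  λ = -2: algebraic multiplicity = 4, geometric multiplicity = 2

Determining the block sizes for each eigenvalue:
  λ = -2: with am = 4 and gm = 2, the partition is not yet determined (e.g. several partitions of 4 into 2 parts exist). Let N = A − (-2)·I. Computing rank(N^1) = 2, rank(N^2) = 1, rank(N^3) = 0; the number of blocks of size ≥ j is rank(N^{j−1}) − rank(N^j), giving [2, 1, 1]. So we have 1 block(s) of size 3, 1 block(s) of size 1 → block sizes [3, 1]

Assembling the blocks gives a Jordan form
J =
  [-2,  1,  0,  0]
  [ 0, -2,  1,  0]
  [ 0,  0, -2,  0]
  [ 0,  0,  0, -2]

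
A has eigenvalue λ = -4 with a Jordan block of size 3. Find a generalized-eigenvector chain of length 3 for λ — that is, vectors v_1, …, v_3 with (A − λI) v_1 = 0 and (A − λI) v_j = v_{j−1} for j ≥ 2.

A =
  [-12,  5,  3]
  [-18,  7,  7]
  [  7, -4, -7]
A Jordan chain for λ = -4 of length 3:
v_1 = (-5, -5, -5)ᵀ
v_2 = (-8, -18, 7)ᵀ
v_3 = (1, 0, 0)ᵀ

Let N = A − (-4)·I. We want v_3 with N^3 v_3 = 0 but N^2 v_3 ≠ 0; then v_{j-1} := N · v_j for j = 3, …, 2.

Pick v_3 = (1, 0, 0)ᵀ.
Then v_2 = N · v_3 = (-8, -18, 7)ᵀ.
Then v_1 = N · v_2 = (-5, -5, -5)ᵀ.

Sanity check: (A − (-4)·I) v_1 = (0, 0, 0)ᵀ = 0. ✓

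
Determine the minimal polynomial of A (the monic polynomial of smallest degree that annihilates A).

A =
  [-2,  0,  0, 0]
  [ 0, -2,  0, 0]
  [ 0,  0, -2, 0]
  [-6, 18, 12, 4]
x^2 - 2*x - 8

The characteristic polynomial is χ_A(x) = (x - 4)*(x + 2)^3, so the eigenvalues are known. The minimal polynomial is
  m_A(x) = Π_λ (x − λ)^{k_λ}
where k_λ is the size of the *largest* Jordan block for λ (equivalently, the smallest k with (A − λI)^k v = 0 for every generalised eigenvector v of λ).

  λ = -2: largest Jordan block has size 1, contributing (x + 2)
  λ = 4: largest Jordan block has size 1, contributing (x − 4)

So m_A(x) = (x - 4)*(x + 2) = x^2 - 2*x - 8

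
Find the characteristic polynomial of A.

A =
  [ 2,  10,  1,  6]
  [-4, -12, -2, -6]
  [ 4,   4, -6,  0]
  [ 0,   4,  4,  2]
x^4 + 14*x^3 + 72*x^2 + 160*x + 128

Expanding det(x·I − A) (e.g. by cofactor expansion or by noting that A is similar to its Jordan form J, which has the same characteristic polynomial as A) gives
  χ_A(x) = x^4 + 14*x^3 + 72*x^2 + 160*x + 128
which factors as (x + 2)*(x + 4)^3. The eigenvalues (with algebraic multiplicities) are λ = -4 with multiplicity 3, λ = -2 with multiplicity 1.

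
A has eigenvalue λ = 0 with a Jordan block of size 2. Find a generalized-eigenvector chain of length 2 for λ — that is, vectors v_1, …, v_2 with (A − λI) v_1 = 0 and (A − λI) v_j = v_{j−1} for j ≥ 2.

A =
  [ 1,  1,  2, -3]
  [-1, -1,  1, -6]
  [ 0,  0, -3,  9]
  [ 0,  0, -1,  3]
A Jordan chain for λ = 0 of length 2:
v_1 = (1, -1, 0, 0)ᵀ
v_2 = (1, 0, 0, 0)ᵀ

Let N = A − (0)·I. We want v_2 with N^2 v_2 = 0 but N^1 v_2 ≠ 0; then v_{j-1} := N · v_j for j = 2, …, 2.

Pick v_2 = (1, 0, 0, 0)ᵀ.
Then v_1 = N · v_2 = (1, -1, 0, 0)ᵀ.

Sanity check: (A − (0)·I) v_1 = (0, 0, 0, 0)ᵀ = 0. ✓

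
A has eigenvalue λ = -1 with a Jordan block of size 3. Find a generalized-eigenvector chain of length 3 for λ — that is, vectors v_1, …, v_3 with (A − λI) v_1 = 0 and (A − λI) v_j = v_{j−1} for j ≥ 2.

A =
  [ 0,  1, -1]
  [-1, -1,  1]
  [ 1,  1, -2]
A Jordan chain for λ = -1 of length 3:
v_1 = (-1, 0, -1)ᵀ
v_2 = (1, -1, 1)ᵀ
v_3 = (1, 0, 0)ᵀ

Let N = A − (-1)·I. We want v_3 with N^3 v_3 = 0 but N^2 v_3 ≠ 0; then v_{j-1} := N · v_j for j = 3, …, 2.

Pick v_3 = (1, 0, 0)ᵀ.
Then v_2 = N · v_3 = (1, -1, 1)ᵀ.
Then v_1 = N · v_2 = (-1, 0, -1)ᵀ.

Sanity check: (A − (-1)·I) v_1 = (0, 0, 0)ᵀ = 0. ✓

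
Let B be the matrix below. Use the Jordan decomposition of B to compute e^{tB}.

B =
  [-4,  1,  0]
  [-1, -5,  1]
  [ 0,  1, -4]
e^{tB} =
  [-t*exp(-4*t) + 2*exp(-4*t) - exp(-5*t), exp(-4*t) - exp(-5*t), t*exp(-4*t) - exp(-4*t) + exp(-5*t)]
  [-exp(-4*t) + exp(-5*t), exp(-5*t), exp(-4*t) - exp(-5*t)]
  [-t*exp(-4*t) + exp(-4*t) - exp(-5*t), exp(-4*t) - exp(-5*t), t*exp(-4*t) + exp(-5*t)]

Strategy: write B = P · J · P⁻¹ where J is a Jordan canonical form, so e^{tB} = P · e^{tJ} · P⁻¹, and e^{tJ} can be computed block-by-block.

B has Jordan form
J =
  [-5,  0,  0]
  [ 0, -4,  1]
  [ 0,  0, -4]
(up to reordering of blocks).

Per-block formulas:
  For a 1×1 block at λ = -5: exp(t · [-5]) = [e^(-5t)].
  For a 2×2 Jordan block J_2(-4): exp(t · J_2(-4)) = e^(-4t)·(I + t·N), where N is the 2×2 nilpotent shift.

After assembling e^{tJ} and conjugating by P, we get:

e^{tB} =
  [-t*exp(-4*t) + 2*exp(-4*t) - exp(-5*t), exp(-4*t) - exp(-5*t), t*exp(-4*t) - exp(-4*t) + exp(-5*t)]
  [-exp(-4*t) + exp(-5*t), exp(-5*t), exp(-4*t) - exp(-5*t)]
  [-t*exp(-4*t) + exp(-4*t) - exp(-5*t), exp(-4*t) - exp(-5*t), t*exp(-4*t) + exp(-5*t)]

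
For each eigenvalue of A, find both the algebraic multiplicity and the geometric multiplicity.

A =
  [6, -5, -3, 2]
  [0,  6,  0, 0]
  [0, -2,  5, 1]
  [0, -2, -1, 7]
λ = 6: alg = 4, geom = 2

Step 1 — factor the characteristic polynomial to read off the algebraic multiplicities:
  χ_A(x) = (x - 6)^4

Step 2 — compute geometric multiplicities via the rank-nullity identity g(λ) = n − rank(A − λI):
  rank(A − (6)·I) = 2, so dim ker(A − (6)·I) = n − 2 = 2

Summary:
  λ = 6: algebraic multiplicity = 4, geometric multiplicity = 2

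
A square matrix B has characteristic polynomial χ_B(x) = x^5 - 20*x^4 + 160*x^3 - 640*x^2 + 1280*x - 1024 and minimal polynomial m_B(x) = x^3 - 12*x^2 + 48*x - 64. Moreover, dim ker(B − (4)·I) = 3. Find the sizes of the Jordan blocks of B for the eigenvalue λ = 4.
Block sizes for λ = 4: [3, 1, 1]

Step 1 — from the characteristic polynomial, algebraic multiplicity of λ = 4 is 5. From dim ker(B − (4)·I) = 3, there are exactly 3 Jordan blocks for λ = 4.
Step 2 — from the minimal polynomial, the factor (x − 4)^3 tells us the largest block for λ = 4 has size 3.
Step 3 — with total size 5, 3 blocks, and largest block 3, the block sizes (in nonincreasing order) are [3, 1, 1].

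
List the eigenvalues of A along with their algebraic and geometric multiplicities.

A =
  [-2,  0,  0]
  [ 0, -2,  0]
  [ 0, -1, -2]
λ = -2: alg = 3, geom = 2

Step 1 — factor the characteristic polynomial to read off the algebraic multiplicities:
  χ_A(x) = (x + 2)^3

Step 2 — compute geometric multiplicities via the rank-nullity identity g(λ) = n − rank(A − λI):
  rank(A − (-2)·I) = 1, so dim ker(A − (-2)·I) = n − 1 = 2

Summary:
  λ = -2: algebraic multiplicity = 3, geometric multiplicity = 2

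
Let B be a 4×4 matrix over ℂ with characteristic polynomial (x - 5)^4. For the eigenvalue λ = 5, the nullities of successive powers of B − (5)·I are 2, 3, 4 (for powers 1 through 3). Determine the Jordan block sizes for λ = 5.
Block sizes for λ = 5: [3, 1]

From the dimensions of kernels of powers, the number of Jordan blocks of size at least j is d_j − d_{j−1} where d_j = dim ker(N^j) (with d_0 = 0). Computing the differences gives [2, 1, 1].
The number of blocks of size exactly k is (#blocks of size ≥ k) − (#blocks of size ≥ k + 1), so the partition is: 1 block(s) of size 1, 1 block(s) of size 3.
In nonincreasing order the block sizes are [3, 1].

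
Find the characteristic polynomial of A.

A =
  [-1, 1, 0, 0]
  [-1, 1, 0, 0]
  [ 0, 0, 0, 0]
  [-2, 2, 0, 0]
x^4

Expanding det(x·I − A) (e.g. by cofactor expansion or by noting that A is similar to its Jordan form J, which has the same characteristic polynomial as A) gives
  χ_A(x) = x^4
which factors as x^4. The eigenvalues (with algebraic multiplicities) are λ = 0 with multiplicity 4.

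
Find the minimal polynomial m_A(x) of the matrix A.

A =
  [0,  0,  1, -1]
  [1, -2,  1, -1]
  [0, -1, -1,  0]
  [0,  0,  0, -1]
x^3 + 3*x^2 + 3*x + 1

The characteristic polynomial is χ_A(x) = (x + 1)^4, so the eigenvalues are known. The minimal polynomial is
  m_A(x) = Π_λ (x − λ)^{k_λ}
where k_λ is the size of the *largest* Jordan block for λ (equivalently, the smallest k with (A − λI)^k v = 0 for every generalised eigenvector v of λ).

  λ = -1: largest Jordan block has size 3, contributing (x + 1)^3

So m_A(x) = (x + 1)^3 = x^3 + 3*x^2 + 3*x + 1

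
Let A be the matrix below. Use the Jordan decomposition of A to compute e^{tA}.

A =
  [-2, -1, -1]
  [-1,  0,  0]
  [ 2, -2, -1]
e^{tA} =
  [-t*exp(-t) + exp(-t), t^2*exp(-t) - t*exp(-t), t^2*exp(-t)/2 - t*exp(-t)]
  [-t*exp(-t), t^2*exp(-t) + t*exp(-t) + exp(-t), t^2*exp(-t)/2]
  [2*t*exp(-t), -2*t^2*exp(-t) - 2*t*exp(-t), -t^2*exp(-t) + exp(-t)]

Strategy: write A = P · J · P⁻¹ where J is a Jordan canonical form, so e^{tA} = P · e^{tJ} · P⁻¹, and e^{tJ} can be computed block-by-block.

A has Jordan form
J =
  [-1,  1,  0]
  [ 0, -1,  1]
  [ 0,  0, -1]
(up to reordering of blocks).

Per-block formulas:
  For a 3×3 Jordan block J_3(-1): exp(t · J_3(-1)) = e^(-1t)·(I + t·N + (t^2/2)·N^2), where N is the 3×3 nilpotent shift.

After assembling e^{tJ} and conjugating by P, we get:

e^{tA} =
  [-t*exp(-t) + exp(-t), t^2*exp(-t) - t*exp(-t), t^2*exp(-t)/2 - t*exp(-t)]
  [-t*exp(-t), t^2*exp(-t) + t*exp(-t) + exp(-t), t^2*exp(-t)/2]
  [2*t*exp(-t), -2*t^2*exp(-t) - 2*t*exp(-t), -t^2*exp(-t) + exp(-t)]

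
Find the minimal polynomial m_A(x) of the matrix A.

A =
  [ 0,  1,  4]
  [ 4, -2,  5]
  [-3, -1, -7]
x^3 + 9*x^2 + 27*x + 27

The characteristic polynomial is χ_A(x) = (x + 3)^3, so the eigenvalues are known. The minimal polynomial is
  m_A(x) = Π_λ (x − λ)^{k_λ}
where k_λ is the size of the *largest* Jordan block for λ (equivalently, the smallest k with (A − λI)^k v = 0 for every generalised eigenvector v of λ).

  λ = -3: largest Jordan block has size 3, contributing (x + 3)^3

So m_A(x) = (x + 3)^3 = x^3 + 9*x^2 + 27*x + 27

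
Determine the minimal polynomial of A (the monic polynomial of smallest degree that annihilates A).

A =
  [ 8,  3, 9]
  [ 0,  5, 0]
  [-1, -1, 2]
x^2 - 10*x + 25

The characteristic polynomial is χ_A(x) = (x - 5)^3, so the eigenvalues are known. The minimal polynomial is
  m_A(x) = Π_λ (x − λ)^{k_λ}
where k_λ is the size of the *largest* Jordan block for λ (equivalently, the smallest k with (A − λI)^k v = 0 for every generalised eigenvector v of λ).

  λ = 5: largest Jordan block has size 2, contributing (x − 5)^2

So m_A(x) = (x - 5)^2 = x^2 - 10*x + 25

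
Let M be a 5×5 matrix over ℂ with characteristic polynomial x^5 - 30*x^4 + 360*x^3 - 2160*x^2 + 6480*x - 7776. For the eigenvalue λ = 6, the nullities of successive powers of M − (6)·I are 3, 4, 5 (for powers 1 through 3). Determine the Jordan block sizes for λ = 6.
Block sizes for λ = 6: [3, 1, 1]

From the dimensions of kernels of powers, the number of Jordan blocks of size at least j is d_j − d_{j−1} where d_j = dim ker(N^j) (with d_0 = 0). Computing the differences gives [3, 1, 1].
The number of blocks of size exactly k is (#blocks of size ≥ k) − (#blocks of size ≥ k + 1), so the partition is: 2 block(s) of size 1, 1 block(s) of size 3.
In nonincreasing order the block sizes are [3, 1, 1].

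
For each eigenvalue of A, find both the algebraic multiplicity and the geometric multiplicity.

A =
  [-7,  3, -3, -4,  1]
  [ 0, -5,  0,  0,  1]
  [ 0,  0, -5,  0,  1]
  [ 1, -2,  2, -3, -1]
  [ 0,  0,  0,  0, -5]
λ = -5: alg = 5, geom = 2

Step 1 — factor the characteristic polynomial to read off the algebraic multiplicities:
  χ_A(x) = (x + 5)^5

Step 2 — compute geometric multiplicities via the rank-nullity identity g(λ) = n − rank(A − λI):
  rank(A − (-5)·I) = 3, so dim ker(A − (-5)·I) = n − 3 = 2

Summary:
  λ = -5: algebraic multiplicity = 5, geometric multiplicity = 2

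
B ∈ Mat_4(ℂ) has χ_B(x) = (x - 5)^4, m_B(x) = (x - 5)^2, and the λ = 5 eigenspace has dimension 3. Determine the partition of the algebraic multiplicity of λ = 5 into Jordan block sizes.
Block sizes for λ = 5: [2, 1, 1]

Step 1 — from the characteristic polynomial, algebraic multiplicity of λ = 5 is 4. From dim ker(B − (5)·I) = 3, there are exactly 3 Jordan blocks for λ = 5.
Step 2 — from the minimal polynomial, the factor (x − 5)^2 tells us the largest block for λ = 5 has size 2.
Step 3 — with total size 4, 3 blocks, and largest block 2, the block sizes (in nonincreasing order) are [2, 1, 1].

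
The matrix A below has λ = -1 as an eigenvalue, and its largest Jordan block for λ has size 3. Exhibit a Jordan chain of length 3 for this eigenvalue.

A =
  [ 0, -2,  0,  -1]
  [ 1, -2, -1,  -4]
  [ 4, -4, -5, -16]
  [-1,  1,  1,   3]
A Jordan chain for λ = -1 of length 3:
v_1 = (-1, -1, -4, 1)ᵀ
v_2 = (-2, -1, -4, 1)ᵀ
v_3 = (0, 1, 0, 0)ᵀ

Let N = A − (-1)·I. We want v_3 with N^3 v_3 = 0 but N^2 v_3 ≠ 0; then v_{j-1} := N · v_j for j = 3, …, 2.

Pick v_3 = (0, 1, 0, 0)ᵀ.
Then v_2 = N · v_3 = (-2, -1, -4, 1)ᵀ.
Then v_1 = N · v_2 = (-1, -1, -4, 1)ᵀ.

Sanity check: (A − (-1)·I) v_1 = (0, 0, 0, 0)ᵀ = 0. ✓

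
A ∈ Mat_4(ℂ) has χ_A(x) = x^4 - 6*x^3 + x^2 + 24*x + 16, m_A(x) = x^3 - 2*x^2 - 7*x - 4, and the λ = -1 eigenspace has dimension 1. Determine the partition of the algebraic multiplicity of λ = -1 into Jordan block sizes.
Block sizes for λ = -1: [2]

Step 1 — from the characteristic polynomial, algebraic multiplicity of λ = -1 is 2. From dim ker(A − (-1)·I) = 1, there are exactly 1 Jordan blocks for λ = -1.
Step 2 — from the minimal polynomial, the factor (x + 1)^2 tells us the largest block for λ = -1 has size 2.
Step 3 — with total size 2, 1 blocks, and largest block 2, the block sizes (in nonincreasing order) are [2].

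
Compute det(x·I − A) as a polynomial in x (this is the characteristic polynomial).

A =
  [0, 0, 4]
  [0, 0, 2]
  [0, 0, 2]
x^3 - 2*x^2

Expanding det(x·I − A) (e.g. by cofactor expansion or by noting that A is similar to its Jordan form J, which has the same characteristic polynomial as A) gives
  χ_A(x) = x^3 - 2*x^2
which factors as x^2*(x - 2). The eigenvalues (with algebraic multiplicities) are λ = 0 with multiplicity 2, λ = 2 with multiplicity 1.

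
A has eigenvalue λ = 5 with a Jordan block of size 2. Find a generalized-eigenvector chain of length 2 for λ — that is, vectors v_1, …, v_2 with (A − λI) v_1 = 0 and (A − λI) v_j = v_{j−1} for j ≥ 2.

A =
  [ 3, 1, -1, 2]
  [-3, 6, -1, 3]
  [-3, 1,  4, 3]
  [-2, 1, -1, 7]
A Jordan chain for λ = 5 of length 2:
v_1 = (-2, -3, -3, -2)ᵀ
v_2 = (1, 0, 0, 0)ᵀ

Let N = A − (5)·I. We want v_2 with N^2 v_2 = 0 but N^1 v_2 ≠ 0; then v_{j-1} := N · v_j for j = 2, …, 2.

Pick v_2 = (1, 0, 0, 0)ᵀ.
Then v_1 = N · v_2 = (-2, -3, -3, -2)ᵀ.

Sanity check: (A − (5)·I) v_1 = (0, 0, 0, 0)ᵀ = 0. ✓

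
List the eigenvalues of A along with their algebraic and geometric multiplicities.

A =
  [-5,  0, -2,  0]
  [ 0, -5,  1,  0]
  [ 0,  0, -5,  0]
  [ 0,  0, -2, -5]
λ = -5: alg = 4, geom = 3

Step 1 — factor the characteristic polynomial to read off the algebraic multiplicities:
  χ_A(x) = (x + 5)^4

Step 2 — compute geometric multiplicities via the rank-nullity identity g(λ) = n − rank(A − λI):
  rank(A − (-5)·I) = 1, so dim ker(A − (-5)·I) = n − 1 = 3

Summary:
  λ = -5: algebraic multiplicity = 4, geometric multiplicity = 3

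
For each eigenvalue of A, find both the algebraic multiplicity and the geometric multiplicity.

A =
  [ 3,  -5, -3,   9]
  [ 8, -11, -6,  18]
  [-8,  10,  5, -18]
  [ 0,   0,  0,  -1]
λ = -1: alg = 4, geom = 3

Step 1 — factor the characteristic polynomial to read off the algebraic multiplicities:
  χ_A(x) = (x + 1)^4

Step 2 — compute geometric multiplicities via the rank-nullity identity g(λ) = n − rank(A − λI):
  rank(A − (-1)·I) = 1, so dim ker(A − (-1)·I) = n − 1 = 3

Summary:
  λ = -1: algebraic multiplicity = 4, geometric multiplicity = 3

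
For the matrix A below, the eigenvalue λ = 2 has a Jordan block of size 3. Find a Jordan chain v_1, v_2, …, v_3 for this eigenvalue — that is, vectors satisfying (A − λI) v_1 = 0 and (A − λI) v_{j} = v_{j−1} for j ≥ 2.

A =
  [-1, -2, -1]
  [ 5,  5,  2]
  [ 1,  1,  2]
A Jordan chain for λ = 2 of length 3:
v_1 = (-2, 2, 2)ᵀ
v_2 = (-3, 5, 1)ᵀ
v_3 = (1, 0, 0)ᵀ

Let N = A − (2)·I. We want v_3 with N^3 v_3 = 0 but N^2 v_3 ≠ 0; then v_{j-1} := N · v_j for j = 3, …, 2.

Pick v_3 = (1, 0, 0)ᵀ.
Then v_2 = N · v_3 = (-3, 5, 1)ᵀ.
Then v_1 = N · v_2 = (-2, 2, 2)ᵀ.

Sanity check: (A − (2)·I) v_1 = (0, 0, 0)ᵀ = 0. ✓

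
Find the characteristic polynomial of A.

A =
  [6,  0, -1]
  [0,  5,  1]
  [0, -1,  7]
x^3 - 18*x^2 + 108*x - 216

Expanding det(x·I − A) (e.g. by cofactor expansion or by noting that A is similar to its Jordan form J, which has the same characteristic polynomial as A) gives
  χ_A(x) = x^3 - 18*x^2 + 108*x - 216
which factors as (x - 6)^3. The eigenvalues (with algebraic multiplicities) are λ = 6 with multiplicity 3.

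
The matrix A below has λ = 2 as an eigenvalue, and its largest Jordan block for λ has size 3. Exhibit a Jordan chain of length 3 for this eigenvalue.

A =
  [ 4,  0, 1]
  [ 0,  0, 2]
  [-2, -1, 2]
A Jordan chain for λ = 2 of length 3:
v_1 = (2, -4, -4)ᵀ
v_2 = (2, 0, -2)ᵀ
v_3 = (1, 0, 0)ᵀ

Let N = A − (2)·I. We want v_3 with N^3 v_3 = 0 but N^2 v_3 ≠ 0; then v_{j-1} := N · v_j for j = 3, …, 2.

Pick v_3 = (1, 0, 0)ᵀ.
Then v_2 = N · v_3 = (2, 0, -2)ᵀ.
Then v_1 = N · v_2 = (2, -4, -4)ᵀ.

Sanity check: (A − (2)·I) v_1 = (0, 0, 0)ᵀ = 0. ✓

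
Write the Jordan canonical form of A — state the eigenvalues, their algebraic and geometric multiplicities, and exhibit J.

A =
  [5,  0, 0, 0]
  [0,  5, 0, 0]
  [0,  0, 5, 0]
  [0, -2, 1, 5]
J_2(5) ⊕ J_1(5) ⊕ J_1(5)

The characteristic polynomial is
  det(x·I − A) = x^4 - 20*x^3 + 150*x^2 - 500*x + 625 = (x - 5)^4

Eigenvalues and multiplicities (the geometric multiplicity of λ is n − rank(A − λI), which equals the number of Jordan blocks for λ):
  λ = 5: algebraic multiplicity = 4, geometric multiplicity = 3

Determining the block sizes for each eigenvalue:
  λ = 5: 3 blocks summing to 4 forces exactly one block of size 2 and the rest size 1 → block sizes [2, 1, 1]

Assembling the blocks gives a Jordan form
J =
  [5, 1, 0, 0]
  [0, 5, 0, 0]
  [0, 0, 5, 0]
  [0, 0, 0, 5]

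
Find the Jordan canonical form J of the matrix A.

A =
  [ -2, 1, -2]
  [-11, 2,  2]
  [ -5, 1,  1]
J_2(-1) ⊕ J_1(3)

The characteristic polynomial is
  det(x·I − A) = x^3 - x^2 - 5*x - 3 = (x - 3)*(x + 1)^2

Eigenvalues and multiplicities (the geometric multiplicity of λ is n − rank(A − λI), which equals the number of Jordan blocks for λ):
  λ = -1: algebraic multiplicity = 2, geometric multiplicity = 1
  λ = 3: algebraic multiplicity = 1, geometric multiplicity = 1

Determining the block sizes for each eigenvalue:
  λ = -1: one block (gm = 1), so the single block has size am = 2 → block sizes [2]
  λ = 3: one block (gm = 1), so the single block has size am = 1 → block sizes [1]

Assembling the blocks gives a Jordan form
J =
  [-1,  1, 0]
  [ 0, -1, 0]
  [ 0,  0, 3]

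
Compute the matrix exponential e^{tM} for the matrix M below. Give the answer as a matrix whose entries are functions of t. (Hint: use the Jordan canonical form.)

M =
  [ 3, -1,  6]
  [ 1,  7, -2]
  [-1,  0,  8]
e^{tM} =
  [t^2*exp(6*t) - 3*t*exp(6*t) + exp(6*t), t^2*exp(6*t) - t*exp(6*t), -2*t^2*exp(6*t) + 6*t*exp(6*t)]
  [t*exp(6*t), t*exp(6*t) + exp(6*t), -2*t*exp(6*t)]
  [t^2*exp(6*t)/2 - t*exp(6*t), t^2*exp(6*t)/2, -t^2*exp(6*t) + 2*t*exp(6*t) + exp(6*t)]

Strategy: write M = P · J · P⁻¹ where J is a Jordan canonical form, so e^{tM} = P · e^{tJ} · P⁻¹, and e^{tJ} can be computed block-by-block.

M has Jordan form
J =
  [6, 1, 0]
  [0, 6, 1]
  [0, 0, 6]
(up to reordering of blocks).

Per-block formulas:
  For a 3×3 Jordan block J_3(6): exp(t · J_3(6)) = e^(6t)·(I + t·N + (t^2/2)·N^2), where N is the 3×3 nilpotent shift.

After assembling e^{tJ} and conjugating by P, we get:

e^{tM} =
  [t^2*exp(6*t) - 3*t*exp(6*t) + exp(6*t), t^2*exp(6*t) - t*exp(6*t), -2*t^2*exp(6*t) + 6*t*exp(6*t)]
  [t*exp(6*t), t*exp(6*t) + exp(6*t), -2*t*exp(6*t)]
  [t^2*exp(6*t)/2 - t*exp(6*t), t^2*exp(6*t)/2, -t^2*exp(6*t) + 2*t*exp(6*t) + exp(6*t)]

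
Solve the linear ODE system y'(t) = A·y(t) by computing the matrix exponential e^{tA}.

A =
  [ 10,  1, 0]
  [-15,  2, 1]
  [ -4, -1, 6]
e^{tA} =
  [t^2*exp(6*t)/2 + 4*t*exp(6*t) + exp(6*t), t*exp(6*t), t^2*exp(6*t)/2]
  [-2*t^2*exp(6*t) - 15*t*exp(6*t), -4*t*exp(6*t) + exp(6*t), -2*t^2*exp(6*t) + t*exp(6*t)]
  [-t^2*exp(6*t)/2 - 4*t*exp(6*t), -t*exp(6*t), -t^2*exp(6*t)/2 + exp(6*t)]

Strategy: write A = P · J · P⁻¹ where J is a Jordan canonical form, so e^{tA} = P · e^{tJ} · P⁻¹, and e^{tJ} can be computed block-by-block.

A has Jordan form
J =
  [6, 1, 0]
  [0, 6, 1]
  [0, 0, 6]
(up to reordering of blocks).

Per-block formulas:
  For a 3×3 Jordan block J_3(6): exp(t · J_3(6)) = e^(6t)·(I + t·N + (t^2/2)·N^2), where N is the 3×3 nilpotent shift.

After assembling e^{tJ} and conjugating by P, we get:

e^{tA} =
  [t^2*exp(6*t)/2 + 4*t*exp(6*t) + exp(6*t), t*exp(6*t), t^2*exp(6*t)/2]
  [-2*t^2*exp(6*t) - 15*t*exp(6*t), -4*t*exp(6*t) + exp(6*t), -2*t^2*exp(6*t) + t*exp(6*t)]
  [-t^2*exp(6*t)/2 - 4*t*exp(6*t), -t*exp(6*t), -t^2*exp(6*t)/2 + exp(6*t)]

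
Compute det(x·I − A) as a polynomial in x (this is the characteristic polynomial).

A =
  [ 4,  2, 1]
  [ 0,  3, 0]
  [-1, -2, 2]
x^3 - 9*x^2 + 27*x - 27

Expanding det(x·I − A) (e.g. by cofactor expansion or by noting that A is similar to its Jordan form J, which has the same characteristic polynomial as A) gives
  χ_A(x) = x^3 - 9*x^2 + 27*x - 27
which factors as (x - 3)^3. The eigenvalues (with algebraic multiplicities) are λ = 3 with multiplicity 3.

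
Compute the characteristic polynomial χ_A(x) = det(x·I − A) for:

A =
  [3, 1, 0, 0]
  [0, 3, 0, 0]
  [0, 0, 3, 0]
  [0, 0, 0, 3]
x^4 - 12*x^3 + 54*x^2 - 108*x + 81

Expanding det(x·I − A) (e.g. by cofactor expansion or by noting that A is similar to its Jordan form J, which has the same characteristic polynomial as A) gives
  χ_A(x) = x^4 - 12*x^3 + 54*x^2 - 108*x + 81
which factors as (x - 3)^4. The eigenvalues (with algebraic multiplicities) are λ = 3 with multiplicity 4.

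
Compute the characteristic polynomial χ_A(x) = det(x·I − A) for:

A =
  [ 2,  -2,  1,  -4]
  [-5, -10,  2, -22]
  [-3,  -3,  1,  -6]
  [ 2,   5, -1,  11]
x^4 - 4*x^3 + 6*x^2 - 4*x + 1

Expanding det(x·I − A) (e.g. by cofactor expansion or by noting that A is similar to its Jordan form J, which has the same characteristic polynomial as A) gives
  χ_A(x) = x^4 - 4*x^3 + 6*x^2 - 4*x + 1
which factors as (x - 1)^4. The eigenvalues (with algebraic multiplicities) are λ = 1 with multiplicity 4.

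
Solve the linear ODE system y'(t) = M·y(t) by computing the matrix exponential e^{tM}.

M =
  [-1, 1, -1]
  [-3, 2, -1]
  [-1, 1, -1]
e^{tM} =
  [-t^2/2 - t + 1, t, t^2/2 - t]
  [-t^2 - 3*t, 2*t + 1, t^2 - t]
  [-t^2/2 - t, t, t^2/2 - t + 1]

Strategy: write M = P · J · P⁻¹ where J is a Jordan canonical form, so e^{tM} = P · e^{tJ} · P⁻¹, and e^{tJ} can be computed block-by-block.

M has Jordan form
J =
  [0, 1, 0]
  [0, 0, 1]
  [0, 0, 0]
(up to reordering of blocks).

Per-block formulas:
  For a 3×3 Jordan block J_3(0): exp(t · J_3(0)) = e^(0t)·(I + t·N + (t^2/2)·N^2), where N is the 3×3 nilpotent shift.

After assembling e^{tJ} and conjugating by P, we get:

e^{tM} =
  [-t^2/2 - t + 1, t, t^2/2 - t]
  [-t^2 - 3*t, 2*t + 1, t^2 - t]
  [-t^2/2 - t, t, t^2/2 - t + 1]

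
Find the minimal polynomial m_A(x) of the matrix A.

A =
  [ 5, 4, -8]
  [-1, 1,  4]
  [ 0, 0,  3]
x^2 - 6*x + 9

The characteristic polynomial is χ_A(x) = (x - 3)^3, so the eigenvalues are known. The minimal polynomial is
  m_A(x) = Π_λ (x − λ)^{k_λ}
where k_λ is the size of the *largest* Jordan block for λ (equivalently, the smallest k with (A − λI)^k v = 0 for every generalised eigenvector v of λ).

  λ = 3: largest Jordan block has size 2, contributing (x − 3)^2

So m_A(x) = (x - 3)^2 = x^2 - 6*x + 9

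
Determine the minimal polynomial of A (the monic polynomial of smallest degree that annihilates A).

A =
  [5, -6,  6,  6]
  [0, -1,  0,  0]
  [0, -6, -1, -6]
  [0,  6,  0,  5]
x^2 - 4*x - 5

The characteristic polynomial is χ_A(x) = (x - 5)^2*(x + 1)^2, so the eigenvalues are known. The minimal polynomial is
  m_A(x) = Π_λ (x − λ)^{k_λ}
where k_λ is the size of the *largest* Jordan block for λ (equivalently, the smallest k with (A − λI)^k v = 0 for every generalised eigenvector v of λ).

  λ = -1: largest Jordan block has size 1, contributing (x + 1)
  λ = 5: largest Jordan block has size 1, contributing (x − 5)

So m_A(x) = (x - 5)*(x + 1) = x^2 - 4*x - 5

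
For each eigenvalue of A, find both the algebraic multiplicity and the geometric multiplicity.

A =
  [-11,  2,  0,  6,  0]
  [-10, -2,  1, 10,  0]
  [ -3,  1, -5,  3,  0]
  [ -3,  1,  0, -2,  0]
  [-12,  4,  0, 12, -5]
λ = -5: alg = 5, geom = 3

Step 1 — factor the characteristic polynomial to read off the algebraic multiplicities:
  χ_A(x) = (x + 5)^5

Step 2 — compute geometric multiplicities via the rank-nullity identity g(λ) = n − rank(A − λI):
  rank(A − (-5)·I) = 2, so dim ker(A − (-5)·I) = n − 2 = 3

Summary:
  λ = -5: algebraic multiplicity = 5, geometric multiplicity = 3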